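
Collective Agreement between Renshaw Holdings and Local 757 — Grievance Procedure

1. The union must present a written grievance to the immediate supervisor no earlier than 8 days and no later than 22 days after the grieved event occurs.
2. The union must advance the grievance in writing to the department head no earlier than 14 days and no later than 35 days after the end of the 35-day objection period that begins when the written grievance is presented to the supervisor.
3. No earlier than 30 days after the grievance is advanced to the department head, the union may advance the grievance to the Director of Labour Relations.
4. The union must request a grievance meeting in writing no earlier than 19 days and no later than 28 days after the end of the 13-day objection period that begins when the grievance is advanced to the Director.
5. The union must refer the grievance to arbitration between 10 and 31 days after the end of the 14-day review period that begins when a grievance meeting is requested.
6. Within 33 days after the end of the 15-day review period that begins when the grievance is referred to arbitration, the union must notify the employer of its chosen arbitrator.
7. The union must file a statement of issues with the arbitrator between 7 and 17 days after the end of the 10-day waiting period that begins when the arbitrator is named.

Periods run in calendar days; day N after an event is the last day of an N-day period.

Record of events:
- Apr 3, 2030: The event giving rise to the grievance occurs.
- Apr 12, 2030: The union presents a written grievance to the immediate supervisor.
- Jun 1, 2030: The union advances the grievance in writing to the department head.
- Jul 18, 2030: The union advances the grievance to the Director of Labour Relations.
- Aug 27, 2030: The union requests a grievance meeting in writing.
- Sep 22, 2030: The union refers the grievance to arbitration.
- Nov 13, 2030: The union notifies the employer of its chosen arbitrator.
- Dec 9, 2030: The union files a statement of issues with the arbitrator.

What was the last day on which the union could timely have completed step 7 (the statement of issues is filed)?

The arbitrator is named on Nov 13, 2030; the 10-day waiting period therefore ends Nov 23, 2030, and step 7 runs from that date. The window is 7–17 days after Nov 23, 2030; it closes on Dec 10, 2030.

Dec 10, 2030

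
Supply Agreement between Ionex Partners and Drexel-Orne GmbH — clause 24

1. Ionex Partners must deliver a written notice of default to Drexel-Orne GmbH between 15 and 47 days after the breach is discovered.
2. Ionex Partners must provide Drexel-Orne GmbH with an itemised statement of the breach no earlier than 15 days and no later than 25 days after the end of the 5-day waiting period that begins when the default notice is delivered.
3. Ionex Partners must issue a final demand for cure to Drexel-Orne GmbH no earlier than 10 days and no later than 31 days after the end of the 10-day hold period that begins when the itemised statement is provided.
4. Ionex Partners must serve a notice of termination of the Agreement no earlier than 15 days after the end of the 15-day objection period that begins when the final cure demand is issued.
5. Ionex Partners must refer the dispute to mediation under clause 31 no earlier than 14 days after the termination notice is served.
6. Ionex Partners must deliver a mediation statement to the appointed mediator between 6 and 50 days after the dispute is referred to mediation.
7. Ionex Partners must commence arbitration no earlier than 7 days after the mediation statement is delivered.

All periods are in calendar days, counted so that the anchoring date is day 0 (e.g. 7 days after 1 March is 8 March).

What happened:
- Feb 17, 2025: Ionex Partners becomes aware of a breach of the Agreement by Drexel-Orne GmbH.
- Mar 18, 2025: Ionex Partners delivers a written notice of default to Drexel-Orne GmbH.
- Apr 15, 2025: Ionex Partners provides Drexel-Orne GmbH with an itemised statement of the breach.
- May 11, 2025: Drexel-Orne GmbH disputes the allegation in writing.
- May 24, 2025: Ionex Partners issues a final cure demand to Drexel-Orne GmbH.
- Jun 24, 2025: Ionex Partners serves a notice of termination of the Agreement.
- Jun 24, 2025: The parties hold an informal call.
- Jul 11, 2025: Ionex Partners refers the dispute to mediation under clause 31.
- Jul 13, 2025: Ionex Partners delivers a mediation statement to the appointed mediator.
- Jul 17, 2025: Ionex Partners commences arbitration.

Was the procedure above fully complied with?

No

Step 1 — 15 and 47 days from Feb 17, 2025 (when the breach is discovered) are Mar 4, 2025 and Apr 5, 2025 respectively; done Mar 18, 2025 — within the window.
Step 2 — 15 and 25 days from Mar 23, 2025 (end of the 5-day waiting period, which began when the default notice is delivered on Mar 18, 2025) are Apr 7, 2025 and Apr 17, 2025 respectively; done Apr 15, 2025 — within the window.
Step 3 — 10 and 31 days from Apr 25, 2025 (end of the 10-day hold period, which began when the itemised statement is provided on Apr 15, 2025) are May 5, 2025 and May 26, 2025 respectively; done May 24, 2025, which is between those dates.
Step 4 — must wait 15 days from Jun 8, 2025 (end of the 15-day objection period, which began when the final cure demand is issued on May 24, 2025), so not before Jun 23, 2025; done Jun 24, 2025 — permitted.
Step 5 — must wait 14 days from Jun 24, 2025 (when the termination notice is served), so not before Jul 8, 2025; done Jul 11, 2025 — permitted.
Step 6 — 6 and 50 days from Jul 11, 2025 (when the dispute is referred to mediation) are Jul 17, 2025 and Aug 30, 2025 respectively; done Jul 13, 2025 — 4 days before the window opened.
No need to go further; step 6 was not satisfied.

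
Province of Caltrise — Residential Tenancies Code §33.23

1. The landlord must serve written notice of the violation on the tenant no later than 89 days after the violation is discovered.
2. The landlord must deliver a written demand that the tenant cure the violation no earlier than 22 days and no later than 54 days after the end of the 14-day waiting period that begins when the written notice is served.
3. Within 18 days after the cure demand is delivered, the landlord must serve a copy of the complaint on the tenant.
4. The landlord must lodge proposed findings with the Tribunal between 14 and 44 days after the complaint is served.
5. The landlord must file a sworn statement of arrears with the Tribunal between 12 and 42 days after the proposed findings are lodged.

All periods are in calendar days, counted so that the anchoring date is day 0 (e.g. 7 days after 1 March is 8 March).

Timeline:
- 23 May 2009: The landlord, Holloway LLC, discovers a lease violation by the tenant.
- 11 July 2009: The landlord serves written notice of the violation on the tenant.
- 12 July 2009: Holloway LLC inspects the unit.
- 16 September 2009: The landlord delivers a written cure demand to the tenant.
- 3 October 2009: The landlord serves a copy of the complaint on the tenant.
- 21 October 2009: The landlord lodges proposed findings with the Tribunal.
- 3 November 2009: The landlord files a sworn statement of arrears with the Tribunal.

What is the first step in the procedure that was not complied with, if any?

None — every step was satisfied

Step 1 — counting 89 days from 23 May 2009 (when the violation is discovered) gives a deadline of 20 August 2009; 11 July 2009 is within that limit.
Step 2 — 22 and 54 days from 25 July 2009 (end of the 14-day waiting period, which began when the written notice is served on 11 July 2009) are 16 August 2009 and 17 September 2009 respectively; done 16 September 2009, which is between those dates.
Step 3 — counting 18 days from 16 September 2009 (when the cure demand is delivered) gives a deadline of 4 October 2009; completed 3 October 2009, before the deadline.
Step 4 — 14 and 44 days from 3 October 2009 (when the complaint is served) are 17 October 2009 and 16 November 2009 respectively; done 21 October 2009 — within the window.
Step 5 — 12 and 42 days from 21 October 2009 (when the proposed findings are lodged) are 2 November 2009 and 2 December 2009 respectively; done 3 November 2009, which is between those dates.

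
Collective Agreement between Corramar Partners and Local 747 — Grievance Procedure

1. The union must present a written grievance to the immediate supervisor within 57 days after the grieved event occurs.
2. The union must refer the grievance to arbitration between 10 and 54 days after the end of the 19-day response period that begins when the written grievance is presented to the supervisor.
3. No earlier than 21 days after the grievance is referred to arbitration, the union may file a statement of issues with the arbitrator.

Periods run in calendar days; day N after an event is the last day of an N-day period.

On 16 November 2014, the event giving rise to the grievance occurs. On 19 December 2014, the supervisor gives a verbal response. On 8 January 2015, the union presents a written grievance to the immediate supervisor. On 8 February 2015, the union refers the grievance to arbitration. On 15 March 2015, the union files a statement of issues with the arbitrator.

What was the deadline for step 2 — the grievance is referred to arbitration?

The written grievance is presented to the supervisor on 8 January 2015; the 19-day response period therefore ends 27 January 2015, and step 2 runs from that date. The window is 10–54 days after 27 January 2015; it closes on 22 March 2015.

22 March 2015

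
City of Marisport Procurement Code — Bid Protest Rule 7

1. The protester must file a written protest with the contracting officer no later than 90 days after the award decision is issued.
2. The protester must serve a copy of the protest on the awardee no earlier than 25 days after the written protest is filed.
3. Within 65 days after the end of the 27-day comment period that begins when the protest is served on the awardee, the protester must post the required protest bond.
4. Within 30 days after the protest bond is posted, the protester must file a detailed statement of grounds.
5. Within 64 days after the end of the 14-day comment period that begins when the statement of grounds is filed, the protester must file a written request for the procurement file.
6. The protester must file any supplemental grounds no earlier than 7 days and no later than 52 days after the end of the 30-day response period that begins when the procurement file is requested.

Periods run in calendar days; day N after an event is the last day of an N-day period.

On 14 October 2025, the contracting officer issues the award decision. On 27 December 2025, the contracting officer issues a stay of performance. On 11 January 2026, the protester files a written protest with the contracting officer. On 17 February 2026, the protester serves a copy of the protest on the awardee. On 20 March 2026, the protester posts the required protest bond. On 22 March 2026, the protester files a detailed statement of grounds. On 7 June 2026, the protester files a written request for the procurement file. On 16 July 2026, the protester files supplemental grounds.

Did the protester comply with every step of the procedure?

Yes

(1) due by 14 October 2025 + 90 days = 12 January 2026; done 11 January 2026 — timely.
(2) permitted from 11 January 2026 + 25 days = 5 February 2026 onward; 17 February 2026 is on or after that date.
(3) due by 16 March 2026 + 65 days = 20 May 2026; done 20 March 2026 — timely.
(4) due by 20 March 2026 + 30 days = 19 April 2026; 22 March 2026 is within that limit.
(5) due by 5 April 2026 + 64 days = 8 June 2026; 7 June 2026 is within that limit.
(6) the permitted window runs from 7 July 2026 + 7 = 14 July 2026 to 7 July 2026 + 52 = 28 August 2026; done 16 July 2026 — within the window.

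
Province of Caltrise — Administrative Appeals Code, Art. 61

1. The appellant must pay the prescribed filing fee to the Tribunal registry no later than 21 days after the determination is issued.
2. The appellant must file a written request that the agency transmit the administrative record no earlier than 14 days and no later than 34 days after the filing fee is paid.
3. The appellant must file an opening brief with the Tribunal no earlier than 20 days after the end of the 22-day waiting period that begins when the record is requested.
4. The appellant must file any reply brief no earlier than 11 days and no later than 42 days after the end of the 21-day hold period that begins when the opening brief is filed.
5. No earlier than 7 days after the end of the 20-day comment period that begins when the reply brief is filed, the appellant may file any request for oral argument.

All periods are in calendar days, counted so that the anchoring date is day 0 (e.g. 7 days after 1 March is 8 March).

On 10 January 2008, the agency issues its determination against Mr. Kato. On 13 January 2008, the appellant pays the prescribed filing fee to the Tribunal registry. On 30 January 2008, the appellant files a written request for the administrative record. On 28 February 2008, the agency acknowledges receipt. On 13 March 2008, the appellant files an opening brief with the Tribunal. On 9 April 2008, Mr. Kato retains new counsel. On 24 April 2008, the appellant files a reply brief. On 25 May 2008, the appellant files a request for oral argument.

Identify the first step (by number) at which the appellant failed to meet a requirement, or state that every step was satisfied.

None — every step was satisfied

Step 1: 21 days after 10 January 2008 (when the determination is issued) is 31 January 2008; done 13 January 2008 — timely.
Step 2: the window is 14–34 days after 13 January 2008 (when the filing fee is paid), so 27 January 2008 through 16 February 2008; done 30 January 2008 — within the window.
Step 3: the earliest permitted date is 20 days after 21 February 2008 (end of the 22-day waiting period, which began when the record is requested on 30 January 2008), i.e. 12 March 2008; 13 March 2008 is on or after that date.
Step 4: the window is 11–42 days after 3 April 2008 (end of the 21-day hold period, which began when the opening brief is filed on 13 March 2008), so 14 April 2008 through 15 May 2008; done 24 April 2008 — within the window.
Step 5: the earliest permitted date is 7 days after 14 May 2008 (end of the 20-day comment period, which began when the reply brief is filed on 24 April 2008), i.e. 21 May 2008; done 25 May 2008, after the minimum wait.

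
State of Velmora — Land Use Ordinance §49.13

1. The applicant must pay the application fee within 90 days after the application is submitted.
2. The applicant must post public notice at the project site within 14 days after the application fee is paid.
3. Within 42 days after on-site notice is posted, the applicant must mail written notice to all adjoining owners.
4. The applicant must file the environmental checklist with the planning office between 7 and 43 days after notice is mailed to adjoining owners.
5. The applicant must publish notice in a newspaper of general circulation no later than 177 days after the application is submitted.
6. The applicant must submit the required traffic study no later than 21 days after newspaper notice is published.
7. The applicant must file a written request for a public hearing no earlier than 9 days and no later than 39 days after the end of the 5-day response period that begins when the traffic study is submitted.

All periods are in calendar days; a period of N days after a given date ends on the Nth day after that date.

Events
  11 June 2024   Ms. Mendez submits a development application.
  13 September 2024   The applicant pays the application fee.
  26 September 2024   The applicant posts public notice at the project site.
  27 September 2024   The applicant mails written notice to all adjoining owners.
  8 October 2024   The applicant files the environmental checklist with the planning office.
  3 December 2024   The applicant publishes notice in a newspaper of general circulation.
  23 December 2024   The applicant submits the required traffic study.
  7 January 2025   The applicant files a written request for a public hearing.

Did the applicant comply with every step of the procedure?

Step 1 — counting 90 days from 11 June 2024 (when the application is submitted) gives a deadline of 9 September 2024; done 13 September 2024 — 4 days late.

No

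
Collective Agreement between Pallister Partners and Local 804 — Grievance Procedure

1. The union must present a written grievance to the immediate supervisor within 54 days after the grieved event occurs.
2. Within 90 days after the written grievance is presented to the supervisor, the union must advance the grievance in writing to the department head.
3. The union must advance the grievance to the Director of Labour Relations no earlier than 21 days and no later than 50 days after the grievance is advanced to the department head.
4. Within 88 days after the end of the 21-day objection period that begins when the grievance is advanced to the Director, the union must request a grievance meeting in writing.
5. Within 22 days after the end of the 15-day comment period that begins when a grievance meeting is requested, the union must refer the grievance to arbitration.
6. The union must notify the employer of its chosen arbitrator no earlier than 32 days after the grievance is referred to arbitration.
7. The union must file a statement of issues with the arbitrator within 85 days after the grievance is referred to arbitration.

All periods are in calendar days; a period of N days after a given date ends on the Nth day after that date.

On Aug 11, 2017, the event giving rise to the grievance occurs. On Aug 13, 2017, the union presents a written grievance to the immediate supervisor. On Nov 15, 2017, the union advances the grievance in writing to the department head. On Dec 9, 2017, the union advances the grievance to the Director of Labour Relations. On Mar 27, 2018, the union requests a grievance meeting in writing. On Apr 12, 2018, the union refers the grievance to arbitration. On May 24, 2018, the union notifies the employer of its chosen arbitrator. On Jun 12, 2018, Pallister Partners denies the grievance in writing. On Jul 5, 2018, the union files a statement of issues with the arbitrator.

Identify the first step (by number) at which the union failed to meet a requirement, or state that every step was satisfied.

Step 2

Step 1: 54 days after Aug 11, 2017 (when the grieved event occurs) is Oct 4, 2017; done Aug 13, 2017 — timely.
Step 2: 90 days after Aug 13, 2017 (when the written grievance is presented to the supervisor) is Nov 11, 2017; not done until Nov 15, 2017, 4 days after the deadline.
No need to go further; step 2 was not satisfied.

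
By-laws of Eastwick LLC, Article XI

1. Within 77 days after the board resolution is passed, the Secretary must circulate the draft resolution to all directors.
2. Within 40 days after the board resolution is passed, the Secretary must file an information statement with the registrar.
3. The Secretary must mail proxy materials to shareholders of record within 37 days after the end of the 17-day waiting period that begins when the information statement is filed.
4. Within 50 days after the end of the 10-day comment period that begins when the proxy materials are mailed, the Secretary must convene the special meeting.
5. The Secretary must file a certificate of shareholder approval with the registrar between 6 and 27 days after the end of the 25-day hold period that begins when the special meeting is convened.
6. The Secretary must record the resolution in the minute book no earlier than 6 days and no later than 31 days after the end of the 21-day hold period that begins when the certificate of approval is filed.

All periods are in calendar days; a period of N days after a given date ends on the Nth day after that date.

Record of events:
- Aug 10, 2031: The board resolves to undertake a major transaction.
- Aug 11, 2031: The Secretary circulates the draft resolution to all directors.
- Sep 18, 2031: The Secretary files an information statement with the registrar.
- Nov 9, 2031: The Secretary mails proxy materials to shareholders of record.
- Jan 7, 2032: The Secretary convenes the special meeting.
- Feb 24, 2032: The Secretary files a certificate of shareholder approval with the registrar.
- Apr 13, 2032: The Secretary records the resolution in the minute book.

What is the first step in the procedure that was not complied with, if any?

Step 1 — counting 77 days from Aug 10, 2031 (when the board resolution is passed) gives a deadline of Oct 26, 2031; completed Aug 11, 2031, before the deadline.
Step 2 — counting 40 days from Aug 10, 2031 (when the board resolution is passed) gives a deadline of Sep 19, 2031; Sep 18, 2031 is within that limit.
Step 3 — counting 37 days from Oct 5, 2031 (end of the 17-day waiting period, which began when the information statement is filed on Sep 18, 2031) gives a deadline of Nov 11, 2031; done Nov 9, 2031 — timely.
Step 4 — counting 50 days from Nov 19, 2031 (end of the 10-day comment period, which began when the proxy materials are mailed on Nov 9, 2031) gives a deadline of Jan 8, 2032; done Jan 7, 2032 — timely.
Step 5 — 6 and 27 days from Feb 1, 2032 (end of the 25-day hold period, which began when the special meeting is convened on Jan 7, 2032) are Feb 7, 2032 and Feb 28, 2032 respectively; done Feb 24, 2032, which is between those dates.
Step 6 — 6 and 31 days from Mar 16, 2032 (end of the 21-day hold period, which began when the certificate of approval is filed on Feb 24, 2032) are Mar 22, 2032 and Apr 16, 2032 respectively; done Apr 13, 2032 — within the window.

None — every step was satisfied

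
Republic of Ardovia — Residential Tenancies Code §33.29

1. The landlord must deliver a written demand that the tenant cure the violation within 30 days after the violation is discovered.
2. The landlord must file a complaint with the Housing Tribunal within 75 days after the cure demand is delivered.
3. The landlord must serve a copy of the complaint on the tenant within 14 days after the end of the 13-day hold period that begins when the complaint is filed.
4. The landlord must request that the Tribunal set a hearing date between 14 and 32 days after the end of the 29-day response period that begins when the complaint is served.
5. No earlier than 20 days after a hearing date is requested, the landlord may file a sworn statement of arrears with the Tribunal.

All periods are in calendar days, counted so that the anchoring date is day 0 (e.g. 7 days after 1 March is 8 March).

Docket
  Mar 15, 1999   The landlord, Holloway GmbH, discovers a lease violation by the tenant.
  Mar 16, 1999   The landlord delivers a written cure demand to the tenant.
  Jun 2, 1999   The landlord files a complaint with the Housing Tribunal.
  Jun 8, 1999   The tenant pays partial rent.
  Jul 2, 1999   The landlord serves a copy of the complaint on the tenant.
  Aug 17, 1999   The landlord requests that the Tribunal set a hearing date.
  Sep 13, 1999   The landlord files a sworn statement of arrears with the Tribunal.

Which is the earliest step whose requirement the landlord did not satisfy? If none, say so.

Step 2

(1) due by Mar 15, 1999 + 30 days = Apr 14, 1999; done Mar 16, 1999 — timely.
(2) due by Mar 16, 1999 + 75 days = May 30, 1999; not done until Jun 2, 1999, 3 days after the deadline.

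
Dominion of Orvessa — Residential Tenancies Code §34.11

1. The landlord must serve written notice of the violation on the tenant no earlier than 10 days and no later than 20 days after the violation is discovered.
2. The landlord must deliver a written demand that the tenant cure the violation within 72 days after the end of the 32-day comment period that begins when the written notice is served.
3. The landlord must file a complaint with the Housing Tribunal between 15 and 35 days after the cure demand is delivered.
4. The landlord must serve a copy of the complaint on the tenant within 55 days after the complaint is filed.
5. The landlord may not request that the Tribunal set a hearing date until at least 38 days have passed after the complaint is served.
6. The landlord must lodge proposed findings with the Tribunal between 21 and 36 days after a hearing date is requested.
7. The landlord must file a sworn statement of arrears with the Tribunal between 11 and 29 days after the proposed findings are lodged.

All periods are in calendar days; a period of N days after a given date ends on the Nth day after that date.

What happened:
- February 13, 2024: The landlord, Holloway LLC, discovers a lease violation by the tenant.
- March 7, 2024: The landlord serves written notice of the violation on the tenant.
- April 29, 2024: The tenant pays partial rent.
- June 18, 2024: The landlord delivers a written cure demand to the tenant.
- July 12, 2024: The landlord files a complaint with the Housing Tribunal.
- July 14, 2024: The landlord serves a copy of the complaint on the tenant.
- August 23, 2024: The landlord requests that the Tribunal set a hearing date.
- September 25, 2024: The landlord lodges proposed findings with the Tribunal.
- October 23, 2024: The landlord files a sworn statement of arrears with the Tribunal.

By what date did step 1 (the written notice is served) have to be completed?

Step 1 runs from February 13, 2024, when the violation is discovered. The window is 10–20 days after February 13, 2024; it closes on March 4, 2024.

March 4, 2024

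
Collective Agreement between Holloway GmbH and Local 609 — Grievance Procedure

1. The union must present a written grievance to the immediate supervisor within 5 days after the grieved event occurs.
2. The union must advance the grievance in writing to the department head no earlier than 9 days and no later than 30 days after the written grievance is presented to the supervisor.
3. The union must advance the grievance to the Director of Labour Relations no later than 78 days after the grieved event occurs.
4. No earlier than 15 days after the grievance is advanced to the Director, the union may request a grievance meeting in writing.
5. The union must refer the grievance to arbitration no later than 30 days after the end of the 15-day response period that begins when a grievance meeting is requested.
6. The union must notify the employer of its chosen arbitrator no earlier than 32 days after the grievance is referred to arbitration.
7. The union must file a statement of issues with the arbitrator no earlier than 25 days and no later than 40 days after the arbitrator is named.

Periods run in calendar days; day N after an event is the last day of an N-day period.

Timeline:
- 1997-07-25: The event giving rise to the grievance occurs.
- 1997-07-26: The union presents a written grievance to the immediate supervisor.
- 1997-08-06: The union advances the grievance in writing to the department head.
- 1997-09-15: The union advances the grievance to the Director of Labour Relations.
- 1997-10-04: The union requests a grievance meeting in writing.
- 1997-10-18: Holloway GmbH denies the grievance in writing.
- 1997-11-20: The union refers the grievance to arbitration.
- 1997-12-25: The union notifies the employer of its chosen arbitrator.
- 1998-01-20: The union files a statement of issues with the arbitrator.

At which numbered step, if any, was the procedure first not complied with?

Step 5

(1) due by 1997-07-25 + 5 days = 1997-07-30; 1997-07-26 is within that limit.
(2) the permitted window runs from 1997-07-26 + 9 = 1997-08-04 to 1997-07-26 + 30 = 1997-08-25; done 1997-08-06, which is between those dates.
(3) due by 1997-07-25 + 78 days = 1997-10-11; done 1997-09-15 — timely.
(4) permitted from 1997-09-15 + 15 days = 1997-09-30 onward; 1997-10-04 is on or after that date.
(5) due by 1997-10-19 + 30 days = 1997-11-18; done 1997-11-20 — 2 days late.
Later steps need not be reached.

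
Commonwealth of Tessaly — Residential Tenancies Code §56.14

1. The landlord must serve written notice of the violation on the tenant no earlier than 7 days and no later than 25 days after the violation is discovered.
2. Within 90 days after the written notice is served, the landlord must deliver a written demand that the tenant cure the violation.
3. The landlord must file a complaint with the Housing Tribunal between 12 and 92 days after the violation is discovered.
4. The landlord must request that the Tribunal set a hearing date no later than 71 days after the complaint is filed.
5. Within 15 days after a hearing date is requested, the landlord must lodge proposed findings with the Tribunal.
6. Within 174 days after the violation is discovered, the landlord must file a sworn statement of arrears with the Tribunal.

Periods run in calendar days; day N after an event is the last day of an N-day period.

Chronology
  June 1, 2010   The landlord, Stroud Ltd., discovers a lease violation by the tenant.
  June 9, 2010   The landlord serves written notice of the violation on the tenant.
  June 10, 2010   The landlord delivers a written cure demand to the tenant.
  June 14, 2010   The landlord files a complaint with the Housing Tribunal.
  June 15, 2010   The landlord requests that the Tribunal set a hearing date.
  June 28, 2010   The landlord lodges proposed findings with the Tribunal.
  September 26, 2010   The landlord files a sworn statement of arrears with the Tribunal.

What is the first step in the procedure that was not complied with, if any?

Step 1: the window is 7–25 days after June 1, 2010 (when the violation is discovered), so June 8, 2010 through June 26, 2010; June 9, 2010 falls inside that range.
Step 2: 90 days after June 9, 2010 (when the written notice is served) is September 7, 2010; June 10, 2010 is within that limit.
Step 3: the window is 12–92 days after June 1, 2010 (when the violation is discovered), so June 13, 2010 through September 1, 2010; done June 14, 2010 — within the window.
Step 4: 71 days after June 14, 2010 (when the complaint is filed) is August 24, 2010; June 15, 2010 is within that limit.
Step 5: 15 days after June 15, 2010 (when a hearing date is requested) is June 30, 2010; completed June 28, 2010, before the deadline.
Step 6: 174 days after June 1, 2010 (when the violation is discovered) is November 22, 2010; completed September 26, 2010, before the deadline.

None — every step was satisfied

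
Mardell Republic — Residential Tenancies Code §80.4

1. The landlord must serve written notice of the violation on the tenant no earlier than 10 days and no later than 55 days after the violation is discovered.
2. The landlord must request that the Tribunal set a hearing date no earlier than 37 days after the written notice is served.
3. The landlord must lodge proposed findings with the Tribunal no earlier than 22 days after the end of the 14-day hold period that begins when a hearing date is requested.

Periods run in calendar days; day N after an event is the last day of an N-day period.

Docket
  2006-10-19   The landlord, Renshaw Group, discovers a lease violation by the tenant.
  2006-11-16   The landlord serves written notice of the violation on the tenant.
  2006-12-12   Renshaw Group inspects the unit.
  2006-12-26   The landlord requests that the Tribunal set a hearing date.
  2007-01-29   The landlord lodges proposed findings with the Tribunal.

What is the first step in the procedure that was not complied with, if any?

Step 3

Step 1: the window is 10–55 days after 2006-10-19 (when the violation is discovered), so 2006-10-29 through 2006-12-13; done 2006-11-16, which is between those dates.
Step 2: the earliest permitted date is 37 days after 2006-11-16 (when the written notice is served), i.e. 2006-12-23; done 2006-12-26 — permitted.
Step 3: the earliest permitted date is 22 days after 2007-01-09 (end of the 14-day hold period, which began when a hearing date is requested on 2006-12-26), i.e. 2007-01-31; 2007-01-29 is 2 days before the earliest permitted date.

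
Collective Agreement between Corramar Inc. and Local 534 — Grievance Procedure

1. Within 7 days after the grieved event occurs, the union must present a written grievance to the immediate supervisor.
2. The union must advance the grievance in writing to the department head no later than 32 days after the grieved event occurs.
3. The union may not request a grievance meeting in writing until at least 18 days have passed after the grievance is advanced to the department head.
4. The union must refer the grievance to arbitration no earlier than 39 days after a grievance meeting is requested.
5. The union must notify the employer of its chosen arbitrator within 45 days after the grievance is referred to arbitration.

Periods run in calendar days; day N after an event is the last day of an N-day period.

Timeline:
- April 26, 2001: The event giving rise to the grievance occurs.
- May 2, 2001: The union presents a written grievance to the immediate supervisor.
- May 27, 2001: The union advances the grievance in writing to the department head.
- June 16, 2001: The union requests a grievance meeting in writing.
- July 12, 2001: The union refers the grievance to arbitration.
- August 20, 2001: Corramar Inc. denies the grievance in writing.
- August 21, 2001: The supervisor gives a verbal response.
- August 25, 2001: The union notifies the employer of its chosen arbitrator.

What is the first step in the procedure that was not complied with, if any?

Step 4

Step 1 — counting 7 days from April 26, 2001 (when the grieved event occurs) gives a deadline of May 3, 2001; done May 2, 2001 — timely.
Step 2 — counting 32 days from April 26, 2001 (when the grieved event occurs) gives a deadline of May 28, 2001; done May 27, 2001 — timely.
Step 3 — must wait 18 days from May 27, 2001 (when the grievance is advanced to the department head), so not before June 14, 2001; done June 16, 2001, after the minimum wait.
Step 4 — must wait 39 days from June 16, 2001 (when a grievance meeting is requested), so not before July 25, 2001; done July 12, 2001 — 13 days too early.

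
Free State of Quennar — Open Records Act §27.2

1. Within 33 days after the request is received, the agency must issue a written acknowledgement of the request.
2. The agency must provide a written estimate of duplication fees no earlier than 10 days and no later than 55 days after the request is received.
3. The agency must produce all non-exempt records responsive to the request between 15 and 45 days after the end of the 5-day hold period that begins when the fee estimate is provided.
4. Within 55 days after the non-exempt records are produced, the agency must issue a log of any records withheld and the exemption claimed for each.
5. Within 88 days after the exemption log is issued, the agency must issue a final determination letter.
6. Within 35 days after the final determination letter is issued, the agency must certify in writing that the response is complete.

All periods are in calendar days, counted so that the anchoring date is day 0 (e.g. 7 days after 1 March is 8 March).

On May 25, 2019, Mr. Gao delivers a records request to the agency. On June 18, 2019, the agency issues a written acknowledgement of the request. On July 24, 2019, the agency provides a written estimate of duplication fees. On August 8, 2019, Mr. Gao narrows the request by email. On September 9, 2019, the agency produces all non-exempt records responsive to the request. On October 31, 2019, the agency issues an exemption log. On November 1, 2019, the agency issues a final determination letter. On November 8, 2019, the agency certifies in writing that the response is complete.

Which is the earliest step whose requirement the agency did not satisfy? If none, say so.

(1) due by May 25, 2019 + 33 days = June 27, 2019; done June 18, 2019 — timely.
(2) the permitted window runs from May 25, 2019 + 10 = June 4, 2019 to May 25, 2019 + 55 = July 19, 2019; July 24, 2019 is 5 days past the end of the window.
No need to go further; step 2 was not satisfied.

Step 2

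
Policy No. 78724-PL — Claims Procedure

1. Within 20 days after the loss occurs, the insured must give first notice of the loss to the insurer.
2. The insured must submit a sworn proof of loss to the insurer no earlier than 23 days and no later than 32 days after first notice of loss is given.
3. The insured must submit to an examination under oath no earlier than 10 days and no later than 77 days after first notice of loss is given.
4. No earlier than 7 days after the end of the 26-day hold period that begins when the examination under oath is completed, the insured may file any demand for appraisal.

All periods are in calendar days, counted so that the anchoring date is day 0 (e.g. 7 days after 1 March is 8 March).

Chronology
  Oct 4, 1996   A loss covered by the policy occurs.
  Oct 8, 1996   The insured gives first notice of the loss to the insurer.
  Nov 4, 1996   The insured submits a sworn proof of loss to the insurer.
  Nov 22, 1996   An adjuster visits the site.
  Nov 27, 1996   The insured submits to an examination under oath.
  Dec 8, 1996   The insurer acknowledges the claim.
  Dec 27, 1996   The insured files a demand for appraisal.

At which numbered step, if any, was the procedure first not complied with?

(1) due by Oct 4, 1996 + 20 days = Oct 24, 1996; Oct 8, 1996 is within that limit.
(2) the permitted window runs from Oct 8, 1996 + 23 = Oct 31, 1996 to Oct 8, 1996 + 32 = Nov 9, 1996; done Nov 4, 1996 — within the window.
(3) the permitted window runs from Oct 8, 1996 + 10 = Oct 18, 1996 to Oct 8, 1996 + 77 = Dec 24, 1996; done Nov 27, 1996 — within the window.
(4) permitted from Dec 23, 1996 + 7 days = Dec 30, 1996 onward; acted on Dec 27, 1996, 3 days prematurely.

Step 4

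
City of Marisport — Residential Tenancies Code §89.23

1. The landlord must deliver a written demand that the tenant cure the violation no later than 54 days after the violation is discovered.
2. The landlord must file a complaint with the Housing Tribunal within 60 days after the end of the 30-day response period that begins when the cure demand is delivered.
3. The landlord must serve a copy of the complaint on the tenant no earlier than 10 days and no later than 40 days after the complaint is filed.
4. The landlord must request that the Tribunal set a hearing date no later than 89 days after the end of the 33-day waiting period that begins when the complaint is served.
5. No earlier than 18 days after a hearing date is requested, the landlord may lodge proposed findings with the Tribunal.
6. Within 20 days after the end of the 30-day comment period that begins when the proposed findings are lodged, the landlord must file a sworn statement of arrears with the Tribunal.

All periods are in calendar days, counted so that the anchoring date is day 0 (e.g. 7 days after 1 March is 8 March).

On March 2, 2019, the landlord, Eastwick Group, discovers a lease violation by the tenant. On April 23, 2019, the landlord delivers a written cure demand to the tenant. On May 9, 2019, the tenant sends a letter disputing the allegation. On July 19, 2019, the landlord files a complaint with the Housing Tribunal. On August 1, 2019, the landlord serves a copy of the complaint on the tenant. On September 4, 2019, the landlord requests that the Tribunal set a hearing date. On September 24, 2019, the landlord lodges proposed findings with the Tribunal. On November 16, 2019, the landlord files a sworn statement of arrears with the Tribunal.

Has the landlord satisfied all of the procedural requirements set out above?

No

Step 1: 54 days after March 2, 2019 (when the violation is discovered) is April 25, 2019; April 23, 2019 is within that limit.
Step 2: 60 days after May 23, 2019 (end of the 30-day response period, which began when the cure demand is delivered on April 23, 2019) is July 22, 2019; July 19, 2019 is within that limit.
Step 3: the window is 10–40 days after July 19, 2019 (when the complaint is filed), so July 29, 2019 through August 28, 2019; done August 1, 2019, which is between those dates.
Step 4: 89 days after September 3, 2019 (end of the 33-day waiting period, which began when the complaint is served on August 1, 2019) is December 1, 2019; done September 4, 2019 — timely.
Step 5: the earliest permitted date is 18 days after September 4, 2019 (when a hearing date is requested), i.e. September 22, 2019; done September 24, 2019, after the minimum wait.
Step 6: 20 days after October 24, 2019 (end of the 30-day comment period, which began when the proposed findings are lodged on September 24, 2019) is November 13, 2019; November 16, 2019 misses that deadline by 3 days.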